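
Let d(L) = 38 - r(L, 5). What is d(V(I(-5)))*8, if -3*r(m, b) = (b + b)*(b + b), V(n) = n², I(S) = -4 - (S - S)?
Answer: 1712/3 ≈ 570.67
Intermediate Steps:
I(S) = -4 (I(S) = -4 - 1*0 = -4 + 0 = -4)
r(m, b) = -4*b²/3 (r(m, b) = -(b + b)*(b + b)/3 = -2*b*2*b/3 = -4*b²/3)
d(L) = 214/3 (d(L) = 38 - (-4)*5²/3 = 38 - (-4)*25/3 = 38 - 1*(-100/3) = 38 + 100/3 = 214/3)
d(V(I(-5)))*8 = (214/3)*8 = 1712/3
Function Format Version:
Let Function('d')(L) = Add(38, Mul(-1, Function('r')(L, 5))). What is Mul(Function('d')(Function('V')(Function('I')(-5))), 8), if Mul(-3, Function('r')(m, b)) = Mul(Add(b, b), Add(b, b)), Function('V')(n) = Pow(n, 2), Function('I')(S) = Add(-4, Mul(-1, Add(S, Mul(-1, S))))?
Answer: Rational(1712, 3) ≈ 570.67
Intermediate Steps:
Function('I')(S) = -4 (Function('I')(S) = Add(-4, Mul(-1, 0)) = Add(-4, 0) = -4)
Function('r')(m, b) = Mul(Rational(-4, 3), Pow(b, 2)) (Function('r')(m, b) = Mul(Rational(-1, 3), Mul(Add(b, b), Add(b, b))) = Mul(Rational(-1, 3), Mul(Mul(2, b), Mul(2, b))) = Mul(Rational(-1, 3), Mul(4, Pow(b, 2))) = Mul(Rational(-4, 3), Pow(b, 2)))
Function('d')(L) = Rational(214, 3) (Function('d')(L) = Add(38, Mul(-1, Mul(Rational(-4, 3), Pow(5, 2)))) = Add(38, Mul(-1, Mul(Rational(-4, 3), 25))) = Add(38, Mul(-1, Rational(-100, 3))) = Add(38, Rational(100, 3)) = Rational(214, 3))
Mul(Function('d')(Function('V')(Function('I')(-5))), 8) = Mul(Rational(214, 3), 8) = Rational(1712, 3)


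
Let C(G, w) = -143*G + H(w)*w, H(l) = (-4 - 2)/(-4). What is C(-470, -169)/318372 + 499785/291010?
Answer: 35720512217/18529887144 ≈ 1.9277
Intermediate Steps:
H(l) = 3/2 (H(l) = -¼*(-6) = 3/2)
C(G, w) = -143*G + 3*w/2
C(-470, -169)/318372 + 499785/291010 = (-143*(-470) + (3/2)*(-169))/318372 + 499785/291010 = (67210 - 507/2)*(1/318372) + 499785*(1/291010) = (133913/2)*(1/318372) + 99957/58202 = 133913/636744 + 99957/58202 = 35720512217/18529887144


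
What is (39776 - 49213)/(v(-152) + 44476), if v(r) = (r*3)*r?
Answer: -9437/113788 ≈ -0.082935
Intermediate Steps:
v(r) = 3*r² (v(r) = (3*r)*r = 3*r²)
(39776 - 49213)/(v(-152) + 44476) = (39776 - 49213)/(3*(-152)² + 44476) = -9437/(3*23104 + 44476) = -9437/(69312 + 44476) = -9437/113788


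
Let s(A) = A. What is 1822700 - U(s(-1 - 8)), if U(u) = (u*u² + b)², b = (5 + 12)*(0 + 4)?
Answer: 1385779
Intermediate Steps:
b = 68 (b = 17*4 = 68)
U(u) = (68 + u³)² (U(u) = (u*u² + 68)² = (u³ + 68)² = (68 + u³)²)
1822700 - U(s(-1 - 8)) = 1822700 - (68 + (-1 - 8)³)² = 1822700 - (68 + (-9)³)² = 1822700 - (68 - 729)² = 1822700 - 1*(-661)² = 1822700 - 1*436921 = 1822700 - 436921 = 1385779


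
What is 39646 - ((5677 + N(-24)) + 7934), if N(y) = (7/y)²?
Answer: 14996111/576 ≈ 26035.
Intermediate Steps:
N(y) = 49/y²
39646 - ((5677 + N(-24)) + 7934) = 39646 - ((5677 + 49/(-24)²) + 7934) = 39646 - ((5677 + 49*(1/576)) + 7934) = 39646 - ((5677 + 49/576) + 7934) = 39646 - (3270001/576 + 7934) = 39646 - 1*7839985/576 = 39646 - 7839985/576 = 14996111/576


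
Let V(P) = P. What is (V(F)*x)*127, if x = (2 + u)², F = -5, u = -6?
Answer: -10160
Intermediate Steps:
x = 16 (x = (2 - 6)² = (-4)² = 16)
(V(F)*x)*127 = -5*16*127 = -80*127 = -10160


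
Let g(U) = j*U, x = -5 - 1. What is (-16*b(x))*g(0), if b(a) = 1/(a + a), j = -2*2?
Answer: 0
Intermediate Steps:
x = -6
j = -4
g(U) = -4*U
b(a) = 1/(2*a)
(-16*b(x))*g(0) = (-8/(-6))*(-4*0) = -8*(-1)/6*0 = -16*(-1/12)*0 = (4/3)*0 = 0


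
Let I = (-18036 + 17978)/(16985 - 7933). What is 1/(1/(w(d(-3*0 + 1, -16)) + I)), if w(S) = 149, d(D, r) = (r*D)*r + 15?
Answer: 674345/4526 ≈ 148.99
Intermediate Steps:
d(D, r) = 15 + D*r² (d(D, r) = (D*r)*r + 15 = D*r² + 15 = 15 + D*r²)
I = -29/4526 (I = -58/9052 = -58*1/9052 = -29/4526 ≈ -0.0064074)
1/(1/(w(d(-3*0 + 1, -16)) + I)) = 1/(1/(149 - 29/4526)) = 1/(1/(674345/4526)) = 1/(4526/674345) = 674345/4526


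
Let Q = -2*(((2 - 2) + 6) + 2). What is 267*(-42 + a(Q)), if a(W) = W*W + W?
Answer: 52866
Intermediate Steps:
Q = -16 (Q = -2*((0 + 6) + 2) = -2*(6 + 2) = -2*8 = -16)
a(W) = W + W**2 (a(W) = W**2 + W = W + W**2)
267*(-42 + a(Q)) = 267*(-42 - 16*(1 - 16)) = 267*(-42 - 16*(-15)) = 267*(-42 + 240) = 267*198 = 52866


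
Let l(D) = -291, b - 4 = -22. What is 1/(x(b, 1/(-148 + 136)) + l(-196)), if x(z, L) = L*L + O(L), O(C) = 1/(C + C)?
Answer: -144/42767 ≈ -0.0033671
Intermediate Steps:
b = -18 (b = 4 - 22 = -18)
O(C) = 1/(2*C)
x(z, L) = L² + 1/(2*L) (x(z, L) = L*L + 1/(2*L) = L² + 1/(2*L))
1/(x(b, 1/(-148 + 136)) + l(-196)) = 1/((½ + (1/(-148 + 136))³)/(1/(-148 + 136)) - 291) = 1/((½ + (1/(-12))³)/(1/(-12)) - 291) = 1/((½ + (-1/12)³)/(-1/12) - 291) = 1/(-12*(½ - 1/1728) - 291) = 1/(-12*863/1728 - 291) = 1/(-863/144 - 291) = 1/(-42767/144) = -144/42767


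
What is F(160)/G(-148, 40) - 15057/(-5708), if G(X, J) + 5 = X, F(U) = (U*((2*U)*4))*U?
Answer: -187037440279/873324 ≈ -2.1417e+5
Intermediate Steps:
F(U) = 8*U³ (F(U) = (U*(8*U))*U = (8*U²)*U = 8*U³)
G(X, J) = -5 + X
F(160)/G(-148, 40) - 15057/(-5708) = (8*160³)/(-5 - 148) - 15057/(-5708) = (8*4096000)/(-153) - 15057*(-1/5708) = 32768000*(-1/153) + 15057/5708 = -32768000/153 + 15057/5708 = -187037440279/873324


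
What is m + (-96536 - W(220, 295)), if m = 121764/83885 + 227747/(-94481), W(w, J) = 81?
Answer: -867213331032/8975695 ≈ -96618.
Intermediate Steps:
m = -8607217/8975695 (m = 121764*(1/83885) + 227747*(-1/94481) = 121764/83885 - 227747/94481 = -8607217/8975695 ≈ -0.95895)
m + (-96536 - W(220, 295)) = -8607217/8975695 + (-96536 - 1*81) = -8607217/8975695 + (-96536 - 81) = -8607217/8975695 - 96617 = -867213331032/8975695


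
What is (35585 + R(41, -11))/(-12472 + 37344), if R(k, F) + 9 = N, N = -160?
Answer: 4427/3109 ≈ 1.4239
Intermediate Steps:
R(k, F) = -169 (R(k, F) = -9 - 160 = -169)
(35585 + R(41, -11))/(-12472 + 37344) = (35585 - 169)/(-12472 + 37344) = 35416/24872 = 35416*(1/24872) = 4427/3109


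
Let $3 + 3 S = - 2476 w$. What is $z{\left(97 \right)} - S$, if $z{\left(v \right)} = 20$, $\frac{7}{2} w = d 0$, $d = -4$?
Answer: $21$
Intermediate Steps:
$w = 0$ ($w = \frac{2 \left(\left(-4\right) 0\right)}{7} = \frac{2}{7} \cdot 0 = 0$)
$S = -1$ ($S = -1 + \frac{\left(-2476\right) 0}{3} = -1 + \frac{1}{3} \cdot 0 = -1 + 0 = -1$)
$z{\left(97 \right)} - S = 20 - -1 = 20 + 1 = 21$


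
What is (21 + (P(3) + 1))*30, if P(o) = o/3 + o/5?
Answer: 708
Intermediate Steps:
P(o) = 8*o/15 (P(o) = o*(1/3) + o*(1/5) = o/3 + o/5 = 8*o/15)
(21 + (P(3) + 1))*30 = (21 + ((8/15)*3 + 1))*30 = (21 + (8/5 + 1))*30 = (21 + 13/5)*30 = (118/5)*30 = 708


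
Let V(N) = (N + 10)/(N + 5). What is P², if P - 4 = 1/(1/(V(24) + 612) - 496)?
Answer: 1243379729328100/77789630544649 ≈ 15.984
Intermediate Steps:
V(N) = (10 + N)/(5 + N)
P = 35261590/8819843 (P = 4 + 1/(1/((10 + 24)/(5 + 24) + 612) - 496) = 4 + 1/(1/(34/29 + 612) - 496) = 4 + 1/(1/(17782/29) - 496) = 4 + 1/(29/17782 - 496) = 4 + 1/(-8819843/17782) = 4 - 17782/8819843 = 35261590/8819843 ≈ 3.9980)
P² = (35261590/8819843)² = 1243379729328100/77789630544649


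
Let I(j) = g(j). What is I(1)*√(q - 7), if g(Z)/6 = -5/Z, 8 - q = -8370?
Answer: -30*√8371 ≈ -2744.8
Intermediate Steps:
q = 8378 (q = 8 - 1*(-8370) = 8 + 8370 = 8378)
g(Z) = -30/Z (g(Z) = 6*(-5/Z) = -30/Z)
I(j) = -30/j
I(1)*√(q - 7) = (-30/1)*√(8378 - 7) = (-30*1)*√8371 = -30*√8371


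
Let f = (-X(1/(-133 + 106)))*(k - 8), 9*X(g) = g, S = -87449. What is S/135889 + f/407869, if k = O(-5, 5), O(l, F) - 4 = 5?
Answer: -8667259756094/13468253261463 ≈ -0.64353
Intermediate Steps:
O(l, F) = 9 (O(l, F) = 4 + 5 = 9)
k = 9
X(g) = g/9
f = 1/243 (f = (-1/(9*(-133 + 106)))*(9 - 8) = -1/(9*(-27))*1 = -(-1)/(9*27)*1 = -1*(-1/243)*1 = (1/243)*1 = 1/243 ≈ 0.0041152)
S/135889 + f/407869 = -87449/135889 + (1/243)/407869 = -87449*1/135889 + (1/243)*(1/407869) = -87449/135889 + 1/99112167 = -8667259756094/13468253261463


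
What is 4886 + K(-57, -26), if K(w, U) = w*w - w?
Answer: 8192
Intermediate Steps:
K(w, U) = w**2 - w
4886 + K(-57, -26) = 4886 - 57*(-1 - 57) = 4886 - 57*(-58) = 4886 + 3306 = 8192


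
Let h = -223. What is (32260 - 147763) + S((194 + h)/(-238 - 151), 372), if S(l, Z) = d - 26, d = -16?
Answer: -115545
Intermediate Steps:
S(l, Z) = -42 (S(l, Z) = -16 - 26 = -42)
(32260 - 147763) + S((194 + h)/(-238 - 151), 372) = (32260 - 147763) - 42 = -115503 - 42 = -115545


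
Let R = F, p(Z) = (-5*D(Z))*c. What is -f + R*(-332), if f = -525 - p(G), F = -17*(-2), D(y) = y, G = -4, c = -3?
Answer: -10823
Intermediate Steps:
p(Z) = 15*Z (p(Z) = -5*Z*(-3) = 15*Z)
F = 34
f = -465 (f = -525 - 15*(-4) = -525 - 1*(-60) = -525 + 60 = -465)
R = 34
-f + R*(-332) = -1*(-465) + 34*(-332) = 465 - 11288 = -10823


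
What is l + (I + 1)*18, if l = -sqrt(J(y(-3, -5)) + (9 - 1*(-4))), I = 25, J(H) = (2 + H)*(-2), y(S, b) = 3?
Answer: 468 - sqrt(3) ≈ 466.27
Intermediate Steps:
J(H) = -4 - 2*H
l = -sqrt(3) (l = -sqrt((-4 - 2*3) + (9 - 1*(-4))) = -sqrt((-4 - 6) + (9 + 4)) = -sqrt(-10 + 13) = -sqrt(3) ≈ -1.7320)
l + (I + 1)*18 = -sqrt(3) + (25 + 1)*18 = -sqrt(3) + 26*18 = -sqrt(3) + 468 = 468 - sqrt(3)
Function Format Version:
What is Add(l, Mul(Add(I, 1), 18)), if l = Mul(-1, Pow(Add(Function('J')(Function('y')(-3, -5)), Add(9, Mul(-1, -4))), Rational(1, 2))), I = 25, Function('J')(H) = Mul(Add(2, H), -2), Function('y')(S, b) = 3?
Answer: Add(468, Mul(-1, Pow(3, Rational(1, 2)))) ≈ 466.27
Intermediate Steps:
Function('J')(H) = Add(-4, Mul(-2, H))
l = Mul(-1, Pow(3, Rational(1, 2))) (l = Mul(-1, Pow(Add(Add(-4, Mul(-2, 3)), Add(9, Mul(-1, -4))), Rational(1, 2))) = Mul(-1, Pow(Add(Add(-4, -6), Add(9, 4)), Rational(1, 2))) = Mul(-1, Pow(Add(-10, 13), Rational(1, 2))) = Mul(-1, Pow(3, Rational(1, 2))) ≈ -1.7320)
Add(l, Mul(Add(I, 1), 18)) = Add(Mul(-1, Pow(3, Rational(1, 2))), Mul(Add(25, 1), 18)) = Add(Mul(-1, Pow(3, Rational(1, 2))), Mul(26, 18)) = Add(Mul(-1, Pow(3, Rational(1, 2))), 468) = Add(468, Mul(-1, Pow(3, Rational(1, 2))))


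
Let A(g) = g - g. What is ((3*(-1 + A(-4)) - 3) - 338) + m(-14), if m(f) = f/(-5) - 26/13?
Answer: -1716/5 ≈ -343.20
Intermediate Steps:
m(f) = -2 - f/5 (m(f) = f*(-1/5) - 26*1/13 = -f/5 - 2 = -2 - f/5)
A(g) = 0
((3*(-1 + A(-4)) - 3) - 338) + m(-14) = ((3*(-1 + 0) - 3) - 338) + (-2 - 1/5*(-14)) = ((3*(-1) - 3) - 338) + (-2 + 14/5) = ((-3 - 3) - 338) + 4/5 = (-6 - 338) + 4/5 = -344 + 4/5 = -1716/5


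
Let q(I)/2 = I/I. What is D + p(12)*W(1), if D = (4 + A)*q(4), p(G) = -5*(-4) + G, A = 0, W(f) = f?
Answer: 40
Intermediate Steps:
p(G) = 20 + G
q(I) = 2 (q(I) = 2*(I/I) = 2*1 = 2)
D = 8 (D = (4 + 0)*2 = 4*2 = 8)
D + p(12)*W(1) = 8 + (20 + 12)*1 = 8 + 32*1 = 8 + 32 = 40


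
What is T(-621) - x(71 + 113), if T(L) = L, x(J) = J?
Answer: -805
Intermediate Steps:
T(-621) - x(71 + 113) = -621 - (71 + 113) = -621 - 1*184 = -621 - 184 = -805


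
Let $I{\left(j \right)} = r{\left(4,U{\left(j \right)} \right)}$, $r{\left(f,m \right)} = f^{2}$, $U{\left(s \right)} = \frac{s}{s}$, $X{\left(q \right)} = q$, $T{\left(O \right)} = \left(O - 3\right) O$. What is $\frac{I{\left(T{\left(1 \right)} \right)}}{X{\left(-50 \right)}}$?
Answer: $- \frac{8}{25} \approx -0.32$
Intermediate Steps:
$T{\left(O \right)} = O \left(-3 + O\right)$ ($T{\left(O \right)} = \left(-3 + O\right) O = O \left(-3 + O\right)$)
$U{\left(s \right)} = 1$
$I{\left(j \right)} = 16$ ($I{\left(j \right)} = 4^{2} = 16$)
$\frac{I{\left(T{\left(1 \right)} \right)}}{X{\left(-50 \right)}} = \frac{16}{-50} = 16 \left(- \frac{1}{50}\right) = - \frac{8}{25}$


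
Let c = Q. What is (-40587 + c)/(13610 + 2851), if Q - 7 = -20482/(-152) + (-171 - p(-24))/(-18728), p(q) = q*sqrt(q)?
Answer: -252486157/102760536 - 2*I*sqrt(6)/12845067 ≈ -2.457 - 3.8139e-7*I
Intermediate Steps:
p(q) = q**(3/2)
Q = 2654865/18728 - 6*I*sqrt(6)/2341 (Q = 7 + (-20482/(-152) + (-171 - (-24)**(3/2))/(-18728)) = 7 + (-20482*(-1/152) + (-171 - (-48)*I*sqrt(6))*(-1/18728)) = 7 + (539/4 + (-171 + 48*I*sqrt(6))*(-1/18728)) = 7 + (539/4 + (171/18728 - 6*I*sqrt(6)/2341)) = 7 + (2523769/18728 - 6*I*sqrt(6)/2341) = 2654865/18728 - 6*I*sqrt(6)/2341 ≈ 141.76 - 0.0062781*I)
c = 2654865/18728 - 6*I*sqrt(6)/2341 ≈ 141.76 - 0.0062781*I
(-40587 + c)/(13610 + 2851) = (-40587 + (2654865/18728 - 6*I*sqrt(6)/2341))/(13610 + 2851) = (-757458471/18728 - 6*I*sqrt(6)/2341)/16461 = (-757458471/18728 - 6*I*sqrt(6)/2341)*(1/16461) = -252486157/102760536 - 2*I*sqrt(6)/12845067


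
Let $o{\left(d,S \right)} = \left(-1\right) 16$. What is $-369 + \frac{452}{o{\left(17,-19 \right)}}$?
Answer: $- \frac{1589}{4} \approx -397.25$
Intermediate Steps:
$o{\left(d,S \right)} = -16$
$-369 + \frac{452}{o{\left(17,-19 \right)}} = -369 + \frac{452}{-16} = -369 + 452 \left(- \frac{1}{16}\right) = -369 - \frac{113}{4} = - \frac{1589}{4}$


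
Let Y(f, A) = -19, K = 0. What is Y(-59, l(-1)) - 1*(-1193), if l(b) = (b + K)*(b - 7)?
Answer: 1174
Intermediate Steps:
l(b) = b*(-7 + b) (l(b) = (b + 0)*(b - 7) = b*(-7 + b))
Y(-59, l(-1)) - 1*(-1193) = -19 - 1*(-1193) = -19 + 1193 = 1174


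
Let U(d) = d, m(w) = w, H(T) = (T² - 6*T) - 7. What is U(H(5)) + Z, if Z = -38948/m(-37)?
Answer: 38504/37 ≈ 1040.6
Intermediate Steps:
H(T) = -7 + T² - 6*T
Z = 38948/37 (Z = -38948/(-37) = -38948*(-1/37) = 38948/37 ≈ 1052.6)
U(H(5)) + Z = (-7 + 5² - 6*5) + 38948/37 = (-7 + 25 - 30) + 38948/37 = -12 + 38948/37 = 38504/37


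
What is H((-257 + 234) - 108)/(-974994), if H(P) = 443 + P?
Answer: -52/162499 ≈ -0.00032000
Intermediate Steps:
H((-257 + 234) - 108)/(-974994) = (443 + ((-257 + 234) - 108))/(-974994) = (443 + (-23 - 108))*(-1/974994) = (443 - 131)*(-1/974994) = 312*(-1/974994) = -52/162499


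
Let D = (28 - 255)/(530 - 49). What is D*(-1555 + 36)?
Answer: 344813/481 ≈ 716.87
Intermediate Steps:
D = -227/481 ≈ -0.47193
D*(-1555 + 36) = -227*(-1555 + 36)/481 = -227/481*(-1519) = 344813/481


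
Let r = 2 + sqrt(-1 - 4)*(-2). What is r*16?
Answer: 32 - 32*I*sqrt(5) ≈ 32.0 - 71.554*I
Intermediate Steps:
r = 2 - 2*I*sqrt(5) (r = 2 + sqrt(-5)*(-2) = 2 + (I*sqrt(5))*(-2) = 2 - 2*I*sqrt(5) ≈ 2.0 - 4.4721*I)
r*16 = (2 - 2*I*sqrt(5))*16 = 32 - 32*I*sqrt(5)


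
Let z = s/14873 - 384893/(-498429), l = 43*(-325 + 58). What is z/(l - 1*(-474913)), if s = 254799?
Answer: 16590465545/429435469435293 ≈ 3.8633e-5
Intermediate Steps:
l = -11481 (l = 43*(-267) = -11481)
z = 132723724360/7413134517 (z = 254799/14873 - 384893/(-498429) = 254799*(1/14873) - 384893*(-1/498429) = 254799/14873 + 384893/498429 = 132723724360/7413134517 ≈ 17.904)
z/(l - 1*(-474913)) = 132723724360/(7413134517*(-11481 - 1*(-474913))) = 132723724360/(7413134517*(-11481 + 474913)) = (132723724360/7413134517)/463432 = (132723724360/7413134517)*(1/463432) = 16590465545/429435469435293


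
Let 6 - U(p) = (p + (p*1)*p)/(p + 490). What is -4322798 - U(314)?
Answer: -579239251/134 ≈ -4.3227e+6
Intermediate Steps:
U(p) = 6 - (p + p²)/(490 + p) (U(p) = 6 - (p + (p*1)*p)/(p + 490) = 6 - (p + p*p)/(490 + p) = 6 - (p + p²)/(490 + p))
-4322798 - U(314) = -4322798 - (2940 - 1*314² + 5*314)/(490 + 314) = -4322798 - (2940 - 1*98596 + 1570)/804 = -4322798 - (2940 - 98596 + 1570)/804 = -4322798 - (-94086)/804 = -4322798 - 1*(-15681/134) = -4322798 + 15681/134 = -579239251/134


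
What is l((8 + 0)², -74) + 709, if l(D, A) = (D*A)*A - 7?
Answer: 351166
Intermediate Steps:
l(D, A) = -7 + D*A² (l(D, A) = (A*D)*A - 7 = D*A² - 7 = -7 + D*A²)
l((8 + 0)², -74) + 709 = (-7 + (8 + 0)²*(-74)²) + 709 = (-7 + 8²*5476) + 709 = (-7 + 64*5476) + 709 = (-7 + 350464) + 709 = 350457 + 709 = 351166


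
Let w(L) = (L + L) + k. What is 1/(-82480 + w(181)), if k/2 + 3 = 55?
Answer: -1/82014 ≈ -1.2193e-5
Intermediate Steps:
k = 104 (k = -6 + 2*55 = -6 + 110 = 104)
w(L) = 104 + 2*L (w(L) = (L + L) + 104 = 2*L + 104 = 104 + 2*L)
1/(-82480 + w(181)) = 1/(-82480 + (104 + 2*181)) = 1/(-82480 + (104 + 362)) = 1/(-82480 + 466) = 1/(-82014) = -1/82014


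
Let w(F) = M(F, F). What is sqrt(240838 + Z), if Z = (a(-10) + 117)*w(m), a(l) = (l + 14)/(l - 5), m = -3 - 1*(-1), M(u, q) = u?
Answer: 2*sqrt(13534005)/15 ≈ 490.51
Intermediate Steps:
m = -2 (m = -3 + 1 = -2)
w(F) = F
a(l) = (14 + l)/(-5 + l)
Z = -3502/15 (Z = ((14 - 10)/(-5 - 10) + 117)*(-2) = (4/(-15) + 117)*(-2) = (-1/15*4 + 117)*(-2) = (-4/15 + 117)*(-2) = (1751/15)*(-2) = -3502/15 ≈ -233.47)
sqrt(240838 + Z) = sqrt(240838 - 3502/15) = sqrt(3609068/15) = 2*sqrt(13534005)/15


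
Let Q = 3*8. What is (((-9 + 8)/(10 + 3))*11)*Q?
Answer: -264/13 ≈ -20.308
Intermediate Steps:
Q = 24
(((-9 + 8)/(10 + 3))*11)*Q = (((-9 + 8)/(10 + 3))*11)*24 = (-1/13*11)*24 = (-1*1/13*11)*24 = -1/13*11*24 = -11/13*24 = -264/13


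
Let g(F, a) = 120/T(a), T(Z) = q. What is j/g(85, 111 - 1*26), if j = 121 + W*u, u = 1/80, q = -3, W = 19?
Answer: -9699/3200 ≈ -3.0309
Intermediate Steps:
u = 1/80 ≈ 0.012500
T(Z) = -3
j = 9699/80 (j = 121 + 19*(1/80) = 121 + 19/80 = 9699/80 ≈ 121.24)
g(F, a) = -40 (g(F, a) = 120/(-3) = 120*(-⅓) = -40)
j/g(85, 111 - 1*26) = (9699/80)/(-40) = (9699/80)*(-1/40) = -9699/3200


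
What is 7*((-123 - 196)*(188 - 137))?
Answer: -113883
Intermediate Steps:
7*((-123 - 196)*(188 - 137)) = 7*(-319*51) = 7*(-16269) = -113883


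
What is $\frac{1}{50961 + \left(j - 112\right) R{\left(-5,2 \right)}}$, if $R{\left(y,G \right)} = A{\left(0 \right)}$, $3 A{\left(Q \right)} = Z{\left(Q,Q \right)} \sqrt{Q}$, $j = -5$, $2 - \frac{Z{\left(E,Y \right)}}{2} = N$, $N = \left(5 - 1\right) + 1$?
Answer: $\frac{1}{50961} \approx 1.9623 \cdot 10^{-5}$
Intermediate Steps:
$N = 5$ ($N = 4 + 1 = 5$)
$Z{\left(E,Y \right)} = -6$ ($Z{\left(E,Y \right)} = 4 - 10 = -6$)
$A{\left(Q \right)} = - 2 \sqrt{Q}$ ($A{\left(Q \right)} = \frac{\left(-6\right) \sqrt{Q}}{3} = - 2 \sqrt{Q}$)
$R{\left(y,G \right)} = 0$ ($R{\left(y,G \right)} = - 2 \sqrt{0} = \left(-2\right) 0 = 0$)
$\frac{1}{50961 + \left(j - 112\right) R{\left(-5,2 \right)}} = \frac{1}{50961 + \left(-5 - 112\right) 0} = \frac{1}{50961 - 0} = \frac{1}{50961 + 0} = \frac{1}{50961}$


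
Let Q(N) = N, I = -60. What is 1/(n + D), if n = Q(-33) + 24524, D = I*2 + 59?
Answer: 1/24430 ≈ 4.0933e-5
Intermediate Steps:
D = -61 (D = -60*2 + 59 = -120 + 59 = -61)
n = 24491 (n = -33 + 24524 = 24491)
1/(n + D) = 1/(24491 - 61) = 1/24430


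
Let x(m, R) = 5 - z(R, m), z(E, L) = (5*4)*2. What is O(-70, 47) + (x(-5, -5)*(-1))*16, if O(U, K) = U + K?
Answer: 537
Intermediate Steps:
z(E, L) = 40 (z(E, L) = 20*2 = 40)
x(m, R) = -35 (x(m, R) = 5 - 1*40 = 5 - 40 = -35)
O(U, K) = K + U
O(-70, 47) + (x(-5, -5)*(-1))*16 = (47 - 70) - 35*(-1)*16 = -23 + 35*16 = -23 + 560 = 537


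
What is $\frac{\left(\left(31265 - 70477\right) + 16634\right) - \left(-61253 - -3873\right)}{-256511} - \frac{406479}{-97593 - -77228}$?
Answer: $\frac{103557592039}{5223846515} \approx 19.824$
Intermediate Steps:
$\frac{\left(\left(31265 - 70477\right) + 16634\right) - \left(-61253 - -3873\right)}{-256511} - \frac{406479}{-97593 - -77228} = \left(\left(-39212 + 16634\right) - \left(-61253 + 3873\right)\right) \left(- \frac{1}{256511}\right) - \frac{406479}{-97593 + 77228} = \left(-22578 - -57380\right) \left(- \frac{1}{256511}\right) - \frac{406479}{-20365} = \left(-22578 + 57380\right) \left(- \frac{1}{256511}\right) - - \frac{406479}{20365} = 34802 \left(- \frac{1}{256511}\right) + \frac{406479}{20365} = - \frac{34802}{256511} + \frac{406479}{20365} = \frac{103557592039}{5223846515}$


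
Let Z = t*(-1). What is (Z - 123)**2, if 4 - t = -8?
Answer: 18225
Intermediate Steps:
t = 12 (t = 4 - 1*(-8) = 4 + 8 = 12)
Z = -12 (Z = 12*(-1) = -12)
(Z - 123)**2 = (-12 - 123)**2 = (-135)**2 = 18225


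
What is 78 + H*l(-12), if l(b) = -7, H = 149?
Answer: -965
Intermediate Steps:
78 + H*l(-12) = 78 + 149*(-7) = 78 - 1043 = -965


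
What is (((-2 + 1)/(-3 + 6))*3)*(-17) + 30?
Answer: 47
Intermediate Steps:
(((-2 + 1)/(-3 + 6))*3)*(-17) + 30 = (-1/3*3)*(-17) + 30 = (-1*1/3*3)*(-17) + 30 = -1/3*3*(-17) + 30 = -1*(-17) + 30 = 17 + 30 = 47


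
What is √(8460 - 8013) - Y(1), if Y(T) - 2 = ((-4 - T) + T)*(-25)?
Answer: -102 + √447 ≈ -80.858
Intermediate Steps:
Y(T) = 102 (Y(T) = 2 + ((-4 - T) + T)*(-25) = 2 - 4*(-25) = 2 + 100 = 102)
√(8460 - 8013) - Y(1) = √(8460 - 8013) - 1*102 = √447 - 102 = -102 + √447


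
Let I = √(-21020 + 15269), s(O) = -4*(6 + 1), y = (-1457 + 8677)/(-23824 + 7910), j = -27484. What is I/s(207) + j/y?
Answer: 109345094/1805 - 9*I*√71/28 ≈ 60579.0 - 2.7084*I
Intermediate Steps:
y = -3610/7957 (y = 7220/(-15914) = 7220*(-1/15914) = -3610/7957 ≈ -0.45369)
s(O) = -28 (s(O) = -4*7 = -28)
I = 9*I*√71 (I = √(-5751) = 9*I*√71 ≈ 75.835*I)
I/s(207) + j/y = (9*I*√71)/(-28) - 27484/(-3610/7957) = (9*I*√71)*(-1/28) - 27484*(-7957/3610) = -9*I*√71/28 + 109345094/1805 = 109345094/1805 - 9*I*√71/28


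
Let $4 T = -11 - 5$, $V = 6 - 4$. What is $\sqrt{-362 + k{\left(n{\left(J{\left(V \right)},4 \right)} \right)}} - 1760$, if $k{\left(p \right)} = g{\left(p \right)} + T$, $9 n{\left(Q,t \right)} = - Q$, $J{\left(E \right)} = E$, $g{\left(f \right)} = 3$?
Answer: $-1760 + 11 i \sqrt{3} \approx -1760.0 + 19.053 i$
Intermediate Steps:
$V = 2$ ($V = 6 - 4 = 2$)
$n{\left(Q,t \right)} = - \frac{Q}{9}$ ($n{\left(Q,t \right)} = \frac{\left(-1\right) Q}{9} = - \frac{Q}{9}$)
$T = -4$ ($T = \frac{-11 - 5}{4} = \frac{1}{4} \left(-16\right) = -4$)
$k{\left(p \right)} = -1$ ($k{\left(p \right)} = 3 - 4 = -1$)
$\sqrt{-362 + k{\left(n{\left(J{\left(V \right)},4 \right)} \right)}} - 1760 = \sqrt{-362 - 1} - 1760 = \sqrt{-363} - 1760 = 11 i \sqrt{3} - 1760 = -1760 + 11 i \sqrt{3}$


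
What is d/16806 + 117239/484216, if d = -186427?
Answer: -44150308799/4068867048 ≈ -10.851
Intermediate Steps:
d/16806 + 117239/484216 = -186427/16806 + 117239/484216 = -44150308799/4068867048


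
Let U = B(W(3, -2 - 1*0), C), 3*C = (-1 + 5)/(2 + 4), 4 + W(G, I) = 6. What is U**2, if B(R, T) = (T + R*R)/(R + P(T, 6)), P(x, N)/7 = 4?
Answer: 361/18225 ≈ 0.019808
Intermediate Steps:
W(G, I) = 2 (W(G, I) = -4 + 6 = 2)
P(x, N) = 28 (P(x, N) = 7*4 = 28)
C = 2/9 (C = ((-1 + 5)/(2 + 4))/3 = (4/6)/3 = (4*(1/6))/3 = (1/3)*(2/3) = 2/9 ≈ 0.22222)
B(R, T) = (T + R**2)/(28 + R) (B(R, T) = (T + R*R)/(R + 28) = (T + R**2)/(28 + R))
U = 19/135 (U = (2/9 + 2**2)/(28 + 2) = (2/9 + 4)/30 = (1/30)*(38/9) = 19/135 ≈ 0.14074)
U**2 = (19/135)**2 = 361/18225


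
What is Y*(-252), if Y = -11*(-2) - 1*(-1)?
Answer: -5796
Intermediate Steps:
Y = 23 (Y = 22 + 1 = 23)
Y*(-252) = 23*(-252) = -5796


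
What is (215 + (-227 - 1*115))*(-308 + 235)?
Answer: 9271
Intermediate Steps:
(215 + (-227 - 1*115))*(-308 + 235) = (215 + (-227 - 115))*(-73) = (215 - 342)*(-73) = -127*(-73) = 9271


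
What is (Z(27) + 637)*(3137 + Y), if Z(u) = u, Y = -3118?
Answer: 12616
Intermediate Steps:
(Z(27) + 637)*(3137 + Y) = (27 + 637)*(3137 - 3118) = 664*19 = 12616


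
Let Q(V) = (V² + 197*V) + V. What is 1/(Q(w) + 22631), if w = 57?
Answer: 1/37166 ≈ 2.6906e-5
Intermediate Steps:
Q(V) = V² + 198*V
1/(Q(w) + 22631) = 1/(57*(198 + 57) + 22631) = 1/(57*255 + 22631) = 1/(14535 + 22631) = 1/37166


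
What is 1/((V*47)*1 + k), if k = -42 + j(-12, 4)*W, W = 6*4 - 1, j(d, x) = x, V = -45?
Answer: -1/2065 ≈ -0.00048426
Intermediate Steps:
W = 23 (W = 24 - 1 = 23)
k = 50 (k = -42 + 4*23 = -42 + 92 = 50)
1/((V*47)*1 + k) = 1/(-45*47*1 + 50) = 1/(-2115*1 + 50) = 1/(-2115 + 50) = 1/(-2065) = -1/2065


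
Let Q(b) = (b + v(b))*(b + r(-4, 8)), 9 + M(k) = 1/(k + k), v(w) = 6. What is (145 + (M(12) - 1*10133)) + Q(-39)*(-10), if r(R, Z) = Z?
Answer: -485447/24 ≈ -20227.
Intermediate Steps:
M(k) = -9 + 1/(2*k) (M(k) = -9 + 1/(k + k) = -9 + 1/(2*k))
Q(b) = (6 + b)*(8 + b) (Q(b) = (b + 6)*(b + 8) = (6 + b)*(8 + b))
(145 + (M(12) - 1*10133)) + Q(-39)*(-10) = (145 + ((-9 + (½)/12) - 1*10133)) + (48 + (-39)² + 14*(-39))*(-10) = (145 + ((-9 + (½)*(1/12)) - 10133)) + (48 + 1521 - 546)*(-10) = (145 + ((-9 + 1/24) - 10133)) + 1023*(-10) = (145 + (-215/24 - 10133)) - 10230 = (145 - 243407/24) - 10230 = -239927/24 - 10230 = -485447/24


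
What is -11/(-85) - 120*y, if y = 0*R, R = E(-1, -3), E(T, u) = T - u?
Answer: 11/85 ≈ 0.12941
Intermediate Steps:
R = 2 (R = -1 - 1*(-3) = -1 + 3 = 2)
y = 0 (y = 0*2 = 0)
-11/(-85) - 120*y = -11/(-85) - 120*0 = -11*(-1/85) + 0 = 11/85 + 0 = 11/85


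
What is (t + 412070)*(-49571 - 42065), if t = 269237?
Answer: -62432248252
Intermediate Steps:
(t + 412070)*(-49571 - 42065) = (269237 + 412070)*(-49571 - 42065) = 681307*(-91636) = -62432248252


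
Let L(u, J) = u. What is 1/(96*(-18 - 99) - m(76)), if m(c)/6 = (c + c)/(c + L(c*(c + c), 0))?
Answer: -51/572836 ≈ -8.9031e-5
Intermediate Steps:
m(c) = 12*c/(c + 2*c²) (m(c) = 6*((c + c)/(c + c*(c + c))) = 6*((2*c)/(c + c*(2*c))) = 6*((2*c)/(c + 2*c²)) = 6*(2*c/(c + 2*c²)) = 12*c/(c + 2*c²))
1/(96*(-18 - 99) - m(76)) = 1/(96*(-18 - 99) - 12/(1 + 2*76)) = 1/(96*(-117) - 12/(1 + 152)) = 1/(-11232 - 12/153) = 1/(-11232 - 1*4/51) = 1/(-11232 - 4/51) = 1/(-572836/51) = -51/572836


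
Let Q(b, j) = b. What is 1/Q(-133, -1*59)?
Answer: -1/133 ≈ -0.0075188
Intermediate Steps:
1/Q(-133, -1*59) = 1/(-133) = -1/133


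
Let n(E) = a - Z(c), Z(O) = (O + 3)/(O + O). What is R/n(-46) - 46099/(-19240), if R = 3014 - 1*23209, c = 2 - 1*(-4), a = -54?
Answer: 1564302881/4213560 ≈ 371.25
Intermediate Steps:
c = 6 (c = 2 + 4 = 6)
Z(O) = (3 + O)/(2*O) (Z(O) = (3 + O)/((2*O)) = (3 + O)*(1/(2*O)) = (3 + O)/(2*O))
n(E) = -219/4 (n(E) = -54 - (3 + 6)/(2*6) = -54 - 9/(2*6) = -54 - 1*¾ = -54 - ¾ = -219/4)
R = -20195 (R = 3014 - 23209 = -20195)
R/n(-46) - 46099/(-19240) = -20195/(-219/4) - 46099/(-19240) = -20195*(-4/219) - 46099*(-1/19240) = 80780/219 + 46099/19240 = 1564302881/4213560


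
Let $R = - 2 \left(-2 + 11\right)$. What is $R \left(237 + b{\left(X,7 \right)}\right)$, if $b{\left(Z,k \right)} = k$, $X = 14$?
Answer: $-4392$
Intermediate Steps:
$R = -18$ ($R = \left(-2\right) 9 = -18$)
$R \left(237 + b{\left(X,7 \right)}\right) = - 18 \left(237 + 7\right) = \left(-18\right) 244 = -4392$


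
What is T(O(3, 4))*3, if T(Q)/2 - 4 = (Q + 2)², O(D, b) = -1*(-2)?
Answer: 120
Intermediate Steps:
O(D, b) = 2
T(Q) = 8 + 2*(2 + Q)² (T(Q) = 8 + 2*(Q + 2)² = 8 + 2*(2 + Q)²)
T(O(3, 4))*3 = (8 + 2*(2 + 2)²)*3 = (8 + 2*4²)*3 = (8 + 2*16)*3 = (8 + 32)*3 = 40*3 = 120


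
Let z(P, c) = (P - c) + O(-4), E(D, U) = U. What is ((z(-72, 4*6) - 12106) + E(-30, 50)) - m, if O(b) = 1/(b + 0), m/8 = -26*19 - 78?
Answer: -30305/4 ≈ -7576.3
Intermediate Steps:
m = -4576 (m = 8*(-26*19 - 78) = 8*(-494 - 78) = 8*(-572) = -4576)
O(b) = 1/b
z(P, c) = -¼ + P - c (z(P, c) = (P - c) + 1/(-4) = (P - c) - ¼ = -¼ + P - c)
((z(-72, 4*6) - 12106) + E(-30, 50)) - m = (((-¼ - 72 - 4*6) - 12106) + 50) - 1*(-4576) = (((-¼ - 72 - 1*24) - 12106) + 50) + 4576 = (((-¼ - 72 - 24) - 12106) + 50) + 4576 = ((-385/4 - 12106) + 50) + 4576 = (-48809/4 + 50) + 4576 = -48609/4 + 4576 = -30305/4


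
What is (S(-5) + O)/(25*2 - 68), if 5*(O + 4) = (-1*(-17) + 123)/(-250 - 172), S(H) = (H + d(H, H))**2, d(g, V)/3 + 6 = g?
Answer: -151913/1899 ≈ -79.996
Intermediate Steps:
d(g, V) = -18 + 3*g
S(H) = (-18 + 4*H)**2 (S(H) = (H + (-18 + 3*H))**2 = (-18 + 4*H)**2)
O = -858/211 (O = -4 + ((-1*(-17) + 123)/(-250 - 172))/5 = -4 + ((17 + 123)/(-422))/5 = -4 + (140*(-1/422))/5 = -4 + (1/5)*(-70/211) = -4 - 14/211 = -858/211 ≈ -4.0664)
(S(-5) + O)/(25*2 - 68) = (4*(-9 + 2*(-5))**2 - 858/211)/(25*2 - 68) = (4*(-9 - 10)**2 - 858/211)/(50 - 68) = (4*(-19)**2 - 858/211)/(-18) = (4*361 - 858/211)*(-1/18) = (1444 - 858/211)*(-1/18) = (303826/211)*(-1/18) = -151913/1899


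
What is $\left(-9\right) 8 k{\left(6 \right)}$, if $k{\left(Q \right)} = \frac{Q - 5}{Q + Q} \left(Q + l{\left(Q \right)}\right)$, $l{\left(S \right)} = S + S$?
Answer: $-108$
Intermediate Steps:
$l{\left(S \right)} = 2 S$
$k{\left(Q \right)} = - \frac{15}{2} + \frac{3 Q}{2}$ ($k{\left(Q \right)} = \frac{Q - 5}{Q + Q} \left(Q + 2 Q\right) = \frac{-5 + Q}{2 Q} 3 Q = - \frac{15}{2} + \frac{3 Q}{2}$)
$\left(-9\right) 8 k{\left(6 \right)} = \left(-9\right) 8 \left(- \frac{15}{2} + \frac{3}{2} \cdot 6\right) = - 72 \left(- \frac{15}{2} + 9\right) = \left(-72\right) \frac{3}{2} = -108$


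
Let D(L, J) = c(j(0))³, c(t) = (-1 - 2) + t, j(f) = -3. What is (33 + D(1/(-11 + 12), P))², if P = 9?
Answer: 33489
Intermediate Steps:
c(t) = -3 + t
D(L, J) = -216 (D(L, J) = (-3 - 3)³ = (-6)³ = -216)
(33 + D(1/(-11 + 12), P))² = (33 - 216)² = (-183)² = 33489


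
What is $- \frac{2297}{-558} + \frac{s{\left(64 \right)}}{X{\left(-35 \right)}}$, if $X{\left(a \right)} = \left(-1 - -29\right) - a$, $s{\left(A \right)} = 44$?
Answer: $\frac{6269}{1302} \approx 4.8149$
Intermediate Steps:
$X{\left(a \right)} = 28 - a$ ($X{\left(a \right)} = \left(-1 + 29\right) - a = 28 - a$)
$- \frac{2297}{-558} + \frac{s{\left(64 \right)}}{X{\left(-35 \right)}} = - \frac{2297}{-558} + \frac{44}{28 - -35} = \left(-2297\right) \left(- \frac{1}{558}\right) + \frac{44}{28 + 35} = \frac{2297}{558} + \frac{44}{63} = \frac{6269}{1302}$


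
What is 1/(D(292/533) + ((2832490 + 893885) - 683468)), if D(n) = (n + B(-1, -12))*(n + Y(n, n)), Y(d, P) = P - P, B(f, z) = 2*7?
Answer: 284089/864458670891 ≈ 3.2863e-7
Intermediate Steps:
B(f, z) = 14
Y(d, P) = 0
D(n) = n*(14 + n) (D(n) = (n + 14)*(n + 0) = (14 + n)*n = n*(14 + n))
1/(D(292/533) + ((2832490 + 893885) - 683468)) = 1/((292/533)*(14 + 292/533) + ((2832490 + 893885) - 683468)) = 1/((292*(1/533))*(14 + 292*(1/533)) + (3726375 - 683468)) = 1/(292*(14 + 292/533)/533 + 3042907) = 1/((292/533)*(7754/533) + 3042907) = 1/(2264168/284089 + 3042907) = 1/(864458670891/284089) = 284089/864458670891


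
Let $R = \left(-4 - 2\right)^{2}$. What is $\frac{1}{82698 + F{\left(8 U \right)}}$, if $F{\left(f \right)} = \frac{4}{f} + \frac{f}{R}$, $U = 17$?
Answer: $\frac{306}{25306753} \approx 1.2092 \cdot 10^{-5}$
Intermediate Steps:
$R = 36$ ($R = \left(-6\right)^{2} = 36$)
$F{\left(f \right)} = \frac{4}{f} + \frac{f}{36}$
$\frac{1}{82698 + F{\left(8 U \right)}} = \frac{1}{82698 + \left(\frac{4}{8 \cdot 17} + \frac{8 \cdot 17}{36}\right)} = \frac{1}{82698 + \left(\frac{4}{136} + \frac{1}{36} \cdot 136\right)} = \frac{1}{82698 + \left(4 \cdot \frac{1}{136} + \frac{34}{9}\right)} = \frac{1}{82698 + \left(\frac{1}{34} + \frac{34}{9}\right)} = \frac{1}{82698 + \frac{1165}{306}} = \frac{1}{\frac{25306753}{306}} = \frac{306}{25306753}$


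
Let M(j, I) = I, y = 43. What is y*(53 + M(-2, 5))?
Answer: 2494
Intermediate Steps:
y*(53 + M(-2, 5)) = 43*(53 + 5) = 43*58 = 2494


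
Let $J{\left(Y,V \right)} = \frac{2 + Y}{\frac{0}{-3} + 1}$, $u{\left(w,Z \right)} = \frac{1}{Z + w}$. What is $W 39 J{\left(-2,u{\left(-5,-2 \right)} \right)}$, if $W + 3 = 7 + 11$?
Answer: $0$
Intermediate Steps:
$W = 15$ ($W = -3 + \left(7 + 11\right) = -3 + 18 = 15$)
$J{\left(Y,V \right)} = 2 + Y$ ($J{\left(Y,V \right)} = \frac{2 + Y}{0 \left(- \frac{1}{3}\right) + 1} = \frac{2 + Y}{0 + 1} = \frac{2 + Y}{1} = \left(2 + Y\right) 1 = 2 + Y$)
$W 39 J{\left(-2,u{\left(-5,-2 \right)} \right)} = 15 \cdot 39 \left(2 - 2\right) = 585 \cdot 0 = 0$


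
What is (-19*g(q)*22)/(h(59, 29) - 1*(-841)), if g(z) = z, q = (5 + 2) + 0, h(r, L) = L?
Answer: -1463/435 ≈ -3.3632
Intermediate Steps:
q = 7 (q = 7 + 0 = 7)
(-19*g(q)*22)/(h(59, 29) - 1*(-841)) = (-19*7*22)/(29 - 1*(-841)) = (-133*22)/(29 + 841) = -2926/870 = -2926*1/870 = -1463/435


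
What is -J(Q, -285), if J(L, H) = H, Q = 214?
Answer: 285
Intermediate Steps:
-J(Q, -285) = -1*(-285) = 285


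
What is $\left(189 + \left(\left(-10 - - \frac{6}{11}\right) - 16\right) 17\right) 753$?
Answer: $- \frac{2018793}{11} \approx -1.8353 \cdot 10^{5}$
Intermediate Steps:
$\left(189 + \left(\left(-10 - - \frac{6}{11}\right) - 16\right) 17\right) 753 = \left(189 + \left(\left(-10 + \frac{6}{11}\right) - 16\right) 17\right) 753 = \left(189 + \left(- \frac{104}{11} - 16\right) 17\right) 753 = \left(189 - \frac{4760}{11}\right) 753 = \left(- \frac{2681}{11}\right) 753 = - \frac{2018793}{11}$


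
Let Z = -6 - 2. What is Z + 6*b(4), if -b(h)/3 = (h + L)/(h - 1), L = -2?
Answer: -20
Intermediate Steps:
b(h) = -3*(-2 + h)/(-1 + h) (b(h) = -3*(h - 2)/(h - 1) = -3*(-2 + h)/(-1 + h))
Z = -8
Z + 6*b(4) = -8 + 6*(3*(2 - 1*4)/(-1 + 4)) = -8 + 6*(3*(2 - 4)/3) = -8 + 6*(3*(1/3)*(-2)) = -8 + 6*(-2) = -8 - 12 = -20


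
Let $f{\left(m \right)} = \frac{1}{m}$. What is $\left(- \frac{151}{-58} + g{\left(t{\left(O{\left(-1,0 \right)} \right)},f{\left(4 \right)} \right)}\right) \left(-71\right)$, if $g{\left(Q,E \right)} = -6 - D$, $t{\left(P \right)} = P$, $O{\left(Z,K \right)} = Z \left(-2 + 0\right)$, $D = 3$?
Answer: $\frac{26341}{58} \approx 454.16$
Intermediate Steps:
$O{\left(Z,K \right)} = - 2 Z$ ($O{\left(Z,K \right)} = Z \left(-2\right) = - 2 Z$)
$g{\left(Q,E \right)} = -9$ ($g{\left(Q,E \right)} = -6 - 3 = -9$)
$\left(- \frac{151}{-58} + g{\left(t{\left(O{\left(-1,0 \right)} \right)},f{\left(4 \right)} \right)}\right) \left(-71\right) = \left(- \frac{151}{-58} - 9\right) \left(-71\right) = \left(\left(-151\right) \left(- \frac{1}{58}\right) - 9\right) \left(-71\right) = \left(\frac{151}{58} - 9\right) \left(-71\right) = \left(- \frac{371}{58}\right) \left(-71\right) = \frac{26341}{58}$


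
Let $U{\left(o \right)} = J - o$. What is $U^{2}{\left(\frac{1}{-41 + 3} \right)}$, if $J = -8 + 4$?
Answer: $\frac{22801}{1444} \approx 15.79$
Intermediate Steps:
$J = -4$
$U{\left(o \right)} = -4 - o$
$U^{2}{\left(\frac{1}{-41 + 3} \right)} = \left(-4 - \frac{1}{-41 + 3}\right)^{2} = \left(-4 - \frac{1}{-38}\right)^{2} = \left(-4 - - \frac{1}{38}\right)^{2} = \left(-4 + \frac{1}{38}\right)^{2} = \left(- \frac{151}{38}\right)^{2} = \frac{22801}{1444}$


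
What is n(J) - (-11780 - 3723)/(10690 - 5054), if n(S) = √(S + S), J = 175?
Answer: 15503/5636 + 5*√14 ≈ 21.459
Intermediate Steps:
n(S) = √2*√S (n(S) = √(2*S) = √2*√S)
n(J) - (-11780 - 3723)/(10690 - 5054) = √2*√175 - (-11780 - 3723)/(10690 - 5054) = √2*(5*√7) - (-15503)/5636 = 5*√14 - (-15503)/5636 = 5*√14 - 1*(-15503/5636) = 5*√14 + 15503/5636 = 15503/5636 + 5*√14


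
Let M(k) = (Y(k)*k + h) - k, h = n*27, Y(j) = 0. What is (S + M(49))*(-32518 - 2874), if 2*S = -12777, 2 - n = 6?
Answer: 231658336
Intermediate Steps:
n = -4 (n = 2 - 1*6 = 2 - 6 = -4)
S = -12777/2 (S = (1/2)*(-12777) = -12777/2 ≈ -6388.5)
h = -108 (h = -4*27 = -108)
M(k) = -108 - k (M(k) = (0*k - 108) - k = (0 - 108) - k = -108 - k)
(S + M(49))*(-32518 - 2874) = (-12777/2 + (-108 - 1*49))*(-32518 - 2874) = (-12777/2 + (-108 - 49))*(-35392) = (-12777/2 - 157)*(-35392) = -13091/2*(-35392) = 231658336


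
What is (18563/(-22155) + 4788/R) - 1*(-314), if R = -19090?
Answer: 13234238449/42293895 ≈ 312.91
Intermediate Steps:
(18563/(-22155) + 4788/R) - 1*(-314) = (18563/(-22155) + 4788/(-19090)) - 1*(-314) = (18563*(-1/22155) + 4788*(-1/19090)) + 314 = (-18563/22155 - 2394/9545) + 314 = -46044581/42293895 + 314 = 13234238449/42293895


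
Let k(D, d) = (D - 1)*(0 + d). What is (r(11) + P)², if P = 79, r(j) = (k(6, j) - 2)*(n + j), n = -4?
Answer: 202500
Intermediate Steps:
k(D, d) = d*(-1 + D) (k(D, d) = (-1 + D)*d = d*(-1 + D))
r(j) = (-4 + j)*(-2 + 5*j) (r(j) = (j*(-1 + 6) - 2)*(-4 + j) = (j*5 - 2)*(-4 + j) = (5*j - 2)*(-4 + j) = (-2 + 5*j)*(-4 + j) = (-4 + j)*(-2 + 5*j))
(r(11) + P)² = ((8 - 22*11 + 5*11²) + 79)² = ((8 - 242 + 5*121) + 79)² = ((8 - 242 + 605) + 79)² = (371 + 79)² = 450² = 202500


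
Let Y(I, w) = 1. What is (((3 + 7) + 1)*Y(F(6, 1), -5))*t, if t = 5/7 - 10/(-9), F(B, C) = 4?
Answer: 1265/63 ≈ 20.079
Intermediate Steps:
t = 115/63 (t = 5*(⅐) - 10*(-⅑) = 5/7 + 10/9 = 115/63 ≈ 1.8254)
(((3 + 7) + 1)*Y(F(6, 1), -5))*t = (((3 + 7) + 1)*1)*(115/63) = ((10 + 1)*1)*(115/63) = (11*1)*(115/63) = 11*(115/63) = 1265/63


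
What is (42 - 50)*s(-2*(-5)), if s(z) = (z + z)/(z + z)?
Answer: -8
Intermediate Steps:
s(z) = 1 (s(z) = (2*z)/((2*z)) = (2*z)*(1/(2*z)) = 1)
(42 - 50)*s(-2*(-5)) = (42 - 50)*1 = -8*1 = -8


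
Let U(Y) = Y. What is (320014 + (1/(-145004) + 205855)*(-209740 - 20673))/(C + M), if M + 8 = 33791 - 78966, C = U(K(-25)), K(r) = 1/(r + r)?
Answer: 171943379995174775/163792965802 ≈ 1.0498e+6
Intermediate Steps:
K(r) = 1/(2*r)
C = -1/50 (C = (½)/(-25) = (½)*(-1/25) = -1/50 ≈ -0.020000)
M = -45183 (M = -8 + (33791 - 78966) = -8 - 45175 = -45183)
(320014 + (1/(-145004) + 205855)*(-209740 - 20673))/(C + M) = (320014 + (1/(-145004) + 205855)*(-209740 - 20673))/(-1/50 - 45183) = (320014 + (-1/145004 + 205855)*(-230413))/(-2259151/50) = (320014 + (29849798419/145004)*(-230413))*(-50/2259151) = (320014 - 6877781603117047/145004)*(-50/2259151) = -6877735199806991/145004*(-50/2259151) = 171943379995174775/163792965802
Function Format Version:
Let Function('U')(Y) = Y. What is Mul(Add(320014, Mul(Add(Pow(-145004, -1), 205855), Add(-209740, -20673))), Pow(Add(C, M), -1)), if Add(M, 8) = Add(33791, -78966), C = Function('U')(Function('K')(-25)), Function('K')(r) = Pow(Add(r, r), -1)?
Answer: Rational(171943379995174775, 163792965802) ≈ 1.0498e+6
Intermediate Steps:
Function('K')(r) = Mul(Rational(1, 2), Pow(r, -1)) (Function('K')(r) = Pow(Mul(2, r), -1) = Mul(Rational(1, 2), Pow(r, -1)))
C = Rational(-1, 50) (C = Mul(Rational(1, 2), Pow(-25, -1)) = Mul(Rational(1, 2), Rational(-1, 25)) = Rational(-1, 50) ≈ -0.020000)
M = -45183 (M = Add(-8, Add(33791, -78966)) = Add(-8, -45175) = -45183)
Mul(Add(320014, Mul(Add(Pow(-145004, -1), 205855), Add(-209740, -20673))), Pow(Add(C, M), -1)) = Mul(Add(320014, Mul(Add(Pow(-145004, -1), 205855), Add(-209740, -20673))), Pow(Add(Rational(-1, 50), -45183), -1)) = Mul(Add(320014, Mul(Add(Rational(-1, 145004), 205855), -230413)), Pow(Rational(-2259151, 50), -1)) = Mul(Add(320014, Mul(Rational(29849798419, 145004), -230413)), Rational(-50, 2259151)) = Mul(Add(320014, Rational(-6877781603117047, 145004)), Rational(-50, 2259151)) = Mul(Rational(-6877735199806991, 145004), Rational(-50, 2259151)) = Rational(171943379995174775, 163792965802)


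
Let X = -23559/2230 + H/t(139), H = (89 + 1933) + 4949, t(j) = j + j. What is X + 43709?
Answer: 6776488347/154985 ≈ 43724.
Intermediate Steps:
t(j) = 2*j
H = 6971 (H = 2022 + 4949 = 6971)
X = 2248982/154985 (X = -23559/2230 + 6971/((2*139)) = -23559*1/2230 + 6971/278 = -23559/2230 + 6971*(1/278) = -23559/2230 + 6971/278 = 2248982/154985 ≈ 14.511)
X + 43709 = 2248982/154985 + 43709 = 6776488347/154985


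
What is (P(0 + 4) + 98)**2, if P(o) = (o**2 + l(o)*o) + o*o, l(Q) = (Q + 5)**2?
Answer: 206116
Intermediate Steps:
l(Q) = (5 + Q)**2
P(o) = 2*o**2 + o*(5 + o)**2 (P(o) = (o**2 + (5 + o)**2*o) + o*o = (o**2 + o*(5 + o)**2) + o**2 = 2*o**2 + o*(5 + o)**2)
(P(0 + 4) + 98)**2 = ((0 + 4)*((5 + (0 + 4))**2 + 2*(0 + 4)) + 98)**2 = (4*((5 + 4)**2 + 2*4) + 98)**2 = (4*(9**2 + 8) + 98)**2 = (4*(81 + 8) + 98)**2 = (4*89 + 98)**2 = (356 + 98)**2 = 454**2 = 206116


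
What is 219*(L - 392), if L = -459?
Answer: -186369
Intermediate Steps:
219*(L - 392) = 219*(-459 - 392) = 219*(-851) = -186369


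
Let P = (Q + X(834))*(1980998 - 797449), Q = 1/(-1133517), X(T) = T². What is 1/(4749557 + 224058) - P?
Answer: -4641074566464867232011868/5637677153955 ≈ -8.2322e+11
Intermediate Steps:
Q = -1/1133517 ≈ -8.8221e-7
P = 933139088261730599/1133517 (P = (-1/1133517 + 834²)*(1980998 - 797449) = (-1/1133517 + 695556)*1183549 = (788424550451/1133517)*1183549 = 933139088261730599/1133517 ≈ 8.2322e+11)
1/(4749557 + 224058) - P = 1/(4749557 + 224058) - 1*933139088261730599/1133517 = 1/4973615 - 933139088261730599/1133517 = -4641074566464867232011868/5637677153955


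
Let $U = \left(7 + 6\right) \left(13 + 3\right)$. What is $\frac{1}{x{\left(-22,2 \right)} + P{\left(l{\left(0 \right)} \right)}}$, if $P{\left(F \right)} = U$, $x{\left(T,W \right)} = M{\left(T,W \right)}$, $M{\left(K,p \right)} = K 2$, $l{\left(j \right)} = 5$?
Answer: $\frac{1}{164} \approx 0.0060976$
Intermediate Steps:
$M{\left(K,p \right)} = 2 K$
$U = 208$ ($U = 13 \cdot 16 = 208$)
$x{\left(T,W \right)} = 2 T$
$P{\left(F \right)} = 208$
$\frac{1}{x{\left(-22,2 \right)} + P{\left(l{\left(0 \right)} \right)}} = \frac{1}{2 \left(-22\right) + 208} = \frac{1}{-44 + 208} = \frac{1}{164}$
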